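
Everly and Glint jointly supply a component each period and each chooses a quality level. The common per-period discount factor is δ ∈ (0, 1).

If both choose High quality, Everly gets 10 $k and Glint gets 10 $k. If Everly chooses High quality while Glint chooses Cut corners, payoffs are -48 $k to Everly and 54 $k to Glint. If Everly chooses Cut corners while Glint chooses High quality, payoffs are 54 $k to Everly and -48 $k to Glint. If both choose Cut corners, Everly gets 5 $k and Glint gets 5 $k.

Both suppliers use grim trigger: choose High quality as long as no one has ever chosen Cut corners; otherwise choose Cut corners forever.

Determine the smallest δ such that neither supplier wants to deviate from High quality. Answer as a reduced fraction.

Cooperation forever yields 10 each period: 10/(1−δ).
Deviating yields 54 once, then 5 forever: 54 + 5δ/(1−δ).
No profitable deviation requires 10/(1−δ) ≥ 54 + 5δ/(1−δ).
Multiplying by (1−δ): 10 ≥ 54(1−δ) + 5δ = 54 − 49δ.
So 49δ ≥ 44, i.e. δ ≥ 44/49.

44/49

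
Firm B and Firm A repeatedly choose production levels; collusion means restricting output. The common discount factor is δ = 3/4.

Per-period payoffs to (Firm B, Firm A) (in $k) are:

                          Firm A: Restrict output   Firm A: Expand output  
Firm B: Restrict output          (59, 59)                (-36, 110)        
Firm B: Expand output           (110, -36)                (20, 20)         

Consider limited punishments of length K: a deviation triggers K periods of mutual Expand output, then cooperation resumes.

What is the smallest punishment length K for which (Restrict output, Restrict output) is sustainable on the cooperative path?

2

IC: δ(1−δ^K)/(1−δ) ≥ (110−59)/(59−20) = 17/13.
With δ = 3/4: need 1 − δ^K ≥ 17/13·(1−3/4)/(3/4), i.e. δ^K ≤ 0.5641.
Since (3/4)^1 = 0.7500 and (3/4)^2 = 0.5625, the smallest such K is 2.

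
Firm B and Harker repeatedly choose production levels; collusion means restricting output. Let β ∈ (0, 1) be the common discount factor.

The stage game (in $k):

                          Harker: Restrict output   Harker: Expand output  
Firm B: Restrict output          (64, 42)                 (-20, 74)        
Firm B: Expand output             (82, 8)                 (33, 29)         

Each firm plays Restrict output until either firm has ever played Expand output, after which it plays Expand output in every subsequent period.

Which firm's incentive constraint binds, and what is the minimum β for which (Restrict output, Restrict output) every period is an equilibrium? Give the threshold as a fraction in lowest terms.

Firm B's threshold: (82−64)/(82−33) = 18/49.
Harker's threshold: (74−42)/(74−29) = 32/45.
18/49 < 32/45, so Harker binds and β* = 32/45.

Harker; β ≥ 32/45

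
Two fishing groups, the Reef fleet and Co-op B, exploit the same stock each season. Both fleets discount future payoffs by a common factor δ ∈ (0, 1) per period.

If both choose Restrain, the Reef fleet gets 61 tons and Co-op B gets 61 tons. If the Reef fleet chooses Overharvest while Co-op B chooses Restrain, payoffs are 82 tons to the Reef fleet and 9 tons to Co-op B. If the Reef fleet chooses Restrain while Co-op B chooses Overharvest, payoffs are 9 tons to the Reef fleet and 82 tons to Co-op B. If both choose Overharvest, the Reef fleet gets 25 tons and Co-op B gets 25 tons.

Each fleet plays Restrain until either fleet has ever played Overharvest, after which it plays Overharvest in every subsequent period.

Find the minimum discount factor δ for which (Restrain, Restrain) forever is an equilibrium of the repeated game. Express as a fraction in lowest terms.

7/19

Under grim trigger the critical discount factor is (T−C)/(T−P) with T = 82, C = 61, P = 25.
δ* = (82−61)/(82−25) = 21/57 = 7/19.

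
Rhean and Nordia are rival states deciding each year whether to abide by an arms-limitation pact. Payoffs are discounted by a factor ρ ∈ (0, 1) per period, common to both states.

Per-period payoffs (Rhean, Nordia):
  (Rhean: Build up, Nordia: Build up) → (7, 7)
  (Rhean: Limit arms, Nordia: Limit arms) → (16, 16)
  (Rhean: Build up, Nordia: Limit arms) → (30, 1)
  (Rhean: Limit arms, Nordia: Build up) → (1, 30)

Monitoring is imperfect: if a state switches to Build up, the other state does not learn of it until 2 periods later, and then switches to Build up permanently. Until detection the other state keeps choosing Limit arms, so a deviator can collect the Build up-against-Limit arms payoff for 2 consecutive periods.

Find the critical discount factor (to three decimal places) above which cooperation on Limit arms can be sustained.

The best deviation is to choose Build up for all 2 undetected periods, earning 30 each, then 7 forever once detected.
Deviation value: 30(1−ρ^2)/(1−ρ) + 7ρ^2/(1−ρ); cooperation value: 16/(1−ρ).
IC: 16 ≥ 30(1−ρ^2) + 7ρ^2 = 30 − 23ρ^2.
So ρ^2 ≥ 14/23, giving ρ ≥ (14/23)^(1/2) ≈ 0.780.

0.780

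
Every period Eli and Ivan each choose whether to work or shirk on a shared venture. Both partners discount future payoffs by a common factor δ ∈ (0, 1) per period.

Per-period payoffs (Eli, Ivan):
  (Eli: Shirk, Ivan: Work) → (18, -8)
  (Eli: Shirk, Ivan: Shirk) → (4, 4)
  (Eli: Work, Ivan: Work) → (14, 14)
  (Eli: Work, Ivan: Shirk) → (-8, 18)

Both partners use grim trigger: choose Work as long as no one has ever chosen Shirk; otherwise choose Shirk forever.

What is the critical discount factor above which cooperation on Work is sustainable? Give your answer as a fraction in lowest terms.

Under grim trigger the critical discount factor is (T−C)/(T−P) with T = 18, C = 14, P = 4.
δ* = (18−14)/(18−4) = 4/14 = 2/7.

2/7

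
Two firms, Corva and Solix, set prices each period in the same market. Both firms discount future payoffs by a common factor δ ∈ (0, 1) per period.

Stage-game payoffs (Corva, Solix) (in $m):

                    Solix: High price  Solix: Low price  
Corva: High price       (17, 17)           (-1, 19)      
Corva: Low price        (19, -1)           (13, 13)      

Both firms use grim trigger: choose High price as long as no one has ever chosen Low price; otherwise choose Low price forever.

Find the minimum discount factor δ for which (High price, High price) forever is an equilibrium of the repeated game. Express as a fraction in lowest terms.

1/3

17/(1−δ) ≥ 19 + 13δ/(1−δ)
17 ≥ 19 − 6δ
δ ≥ 2/6 = 1/3.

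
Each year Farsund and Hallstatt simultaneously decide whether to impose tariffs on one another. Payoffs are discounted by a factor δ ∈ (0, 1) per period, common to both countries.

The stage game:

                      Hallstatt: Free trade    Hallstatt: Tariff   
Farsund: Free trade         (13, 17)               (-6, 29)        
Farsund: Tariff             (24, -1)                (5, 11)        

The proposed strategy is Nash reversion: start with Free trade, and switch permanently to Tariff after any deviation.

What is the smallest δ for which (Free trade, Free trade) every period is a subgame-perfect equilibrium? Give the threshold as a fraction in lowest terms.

Farsund: cooperation gives 13 each period; deviation gives 24 once then 5 forever.
  13/(1−δ) ≥ 24 + 5δ/(1−δ) ⇒ δ ≥ 11/19.
Hallstatt: cooperation gives 17 each period; deviation gives 29 once then 11 forever.
  δ ≥ 12/18 = 2/3.
Both must hold, so the binding constraint is Hallstatt's: δ ≥ 2/3.

2/3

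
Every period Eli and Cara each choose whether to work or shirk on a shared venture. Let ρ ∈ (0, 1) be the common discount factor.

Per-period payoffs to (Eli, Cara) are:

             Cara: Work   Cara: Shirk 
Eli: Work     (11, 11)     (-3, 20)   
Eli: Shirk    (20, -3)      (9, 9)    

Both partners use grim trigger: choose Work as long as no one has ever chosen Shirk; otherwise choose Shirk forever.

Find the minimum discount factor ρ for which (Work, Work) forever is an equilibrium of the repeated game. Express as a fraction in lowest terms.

9/11

Cooperation forever yields 11 each period: 11/(1−ρ).
Deviating yields 20 once, then 9 forever: 20 + 9ρ/(1−ρ).
No profitable deviation requires 11/(1−ρ) ≥ 20 + 9ρ/(1−ρ).
Multiplying by (1−ρ): 11 ≥ 20(1−ρ) + 9ρ = 20 − 11ρ.
So 11ρ ≥ 9, i.e. ρ ≥ 9/11.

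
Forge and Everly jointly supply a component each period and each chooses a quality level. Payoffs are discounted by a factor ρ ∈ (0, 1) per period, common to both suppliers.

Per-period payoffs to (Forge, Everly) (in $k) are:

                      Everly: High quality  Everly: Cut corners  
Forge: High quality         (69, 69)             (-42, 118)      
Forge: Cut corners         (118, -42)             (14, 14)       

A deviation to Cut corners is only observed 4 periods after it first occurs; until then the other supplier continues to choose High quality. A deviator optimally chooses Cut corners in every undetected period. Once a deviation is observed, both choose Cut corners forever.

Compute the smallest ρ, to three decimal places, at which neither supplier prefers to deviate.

Deviating for the 4 undetected periods gains 118−69 = 49 per period over cooperation, then loses 69−14 = 55 per period forever once punishment starts.
Gain: 49(1 + ρ + … + ρ^3); loss: 55·ρ^4/(1−ρ).
No profitable deviation ⇔ 49(1−ρ^4) ≤ 55·ρ^4, i.e. ρ^4 ≥ 49/(49+55) = 49/104.
Hence ρ ≥ (49/104)^(1/4) ≈ 0.828.

0.828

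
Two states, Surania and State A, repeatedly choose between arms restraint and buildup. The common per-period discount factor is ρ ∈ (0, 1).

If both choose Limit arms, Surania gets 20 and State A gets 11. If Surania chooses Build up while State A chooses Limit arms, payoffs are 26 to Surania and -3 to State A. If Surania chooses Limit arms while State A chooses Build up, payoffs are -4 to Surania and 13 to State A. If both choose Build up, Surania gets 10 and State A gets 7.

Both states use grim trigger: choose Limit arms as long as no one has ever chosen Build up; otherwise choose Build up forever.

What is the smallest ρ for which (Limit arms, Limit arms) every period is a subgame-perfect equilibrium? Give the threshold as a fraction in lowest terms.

3/8

For Surania: deviation gain 26−20 = 6, per-period punishment loss 20−10 = 10. IC gives ρ ≥ 6/16 = 3/8.
For State A: gain 2, loss 4 per period, so ρ ≥ 2/6 = 1/3.
The tighter constraint is Surania's, so cooperation needs ρ ≥ 3/8.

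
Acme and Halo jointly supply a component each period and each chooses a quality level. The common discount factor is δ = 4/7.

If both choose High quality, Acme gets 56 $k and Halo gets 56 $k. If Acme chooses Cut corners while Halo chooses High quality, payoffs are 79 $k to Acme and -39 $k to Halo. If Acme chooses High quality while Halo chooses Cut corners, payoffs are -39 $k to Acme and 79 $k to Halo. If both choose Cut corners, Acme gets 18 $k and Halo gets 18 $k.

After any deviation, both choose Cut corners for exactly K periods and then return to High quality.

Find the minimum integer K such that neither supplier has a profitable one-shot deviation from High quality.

2

IC: δ(1−δ^K)/(1−δ) ≥ (79−56)/(56−18) = 23/38.
With δ = 4/7: need 1 − δ^K ≥ 23/38·(1−4/7)/(4/7), i.e. δ^K ≤ 0.5461.
Since (4/7)^1 = 0.5714 and (4/7)^2 = 0.3265, the smallest such K is 2.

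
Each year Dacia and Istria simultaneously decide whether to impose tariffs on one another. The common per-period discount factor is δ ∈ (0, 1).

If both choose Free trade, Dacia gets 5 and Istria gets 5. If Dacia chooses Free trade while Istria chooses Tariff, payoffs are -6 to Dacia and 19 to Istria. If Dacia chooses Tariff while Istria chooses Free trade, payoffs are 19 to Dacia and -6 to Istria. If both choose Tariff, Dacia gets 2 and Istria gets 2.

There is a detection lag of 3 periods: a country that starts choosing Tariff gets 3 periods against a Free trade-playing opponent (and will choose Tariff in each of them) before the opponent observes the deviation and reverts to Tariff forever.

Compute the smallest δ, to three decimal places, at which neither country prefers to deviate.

Deviating for the 3 undetected periods gains 19−5 = 14 per period over cooperation, then loses 5−2 = 3 per period forever once punishment starts.
Gain: 14(1 + δ + … + δ^2); loss: 3·δ^3/(1−δ).
No profitable deviation ⇔ 14(1−δ^3) ≤ 3·δ^3, i.e. δ^3 ≥ 14/(14+3) = 14/17.
Hence δ ≥ (14/17)^(1/3) ≈ 0.937.

0.937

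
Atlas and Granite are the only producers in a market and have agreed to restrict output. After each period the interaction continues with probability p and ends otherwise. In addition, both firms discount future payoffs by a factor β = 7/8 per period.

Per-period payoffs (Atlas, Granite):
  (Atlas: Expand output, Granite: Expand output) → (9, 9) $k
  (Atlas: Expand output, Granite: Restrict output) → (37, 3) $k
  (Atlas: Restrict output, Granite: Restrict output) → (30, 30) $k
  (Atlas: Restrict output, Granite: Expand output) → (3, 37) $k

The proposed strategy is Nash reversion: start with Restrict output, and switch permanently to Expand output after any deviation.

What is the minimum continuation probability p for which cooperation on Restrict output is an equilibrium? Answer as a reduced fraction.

Expected continuation weight on next period's payoff is β·p = 7/8·p, which plays the role of the discount factor.
Cooperation requires 7/8·p ≥ (37−30)/(37−9) = 1/4, hence p ≥ 2/7.

2/7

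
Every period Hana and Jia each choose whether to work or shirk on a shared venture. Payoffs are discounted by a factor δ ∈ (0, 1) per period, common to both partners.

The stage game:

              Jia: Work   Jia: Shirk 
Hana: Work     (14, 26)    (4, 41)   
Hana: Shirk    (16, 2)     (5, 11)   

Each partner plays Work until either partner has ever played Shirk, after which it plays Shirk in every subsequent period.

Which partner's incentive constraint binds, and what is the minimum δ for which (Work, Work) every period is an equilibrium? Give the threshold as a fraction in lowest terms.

For Hana: deviation gain 16−14 = 2, per-period punishment loss 14−5 = 9. IC gives δ ≥ 2/11.
For Jia: gain 15, loss 15 per period, so δ ≥ 15/30 = 1/2.
The tighter constraint is Jia's, so cooperation needs δ ≥ 1/2.

Jia; δ ≥ 1/2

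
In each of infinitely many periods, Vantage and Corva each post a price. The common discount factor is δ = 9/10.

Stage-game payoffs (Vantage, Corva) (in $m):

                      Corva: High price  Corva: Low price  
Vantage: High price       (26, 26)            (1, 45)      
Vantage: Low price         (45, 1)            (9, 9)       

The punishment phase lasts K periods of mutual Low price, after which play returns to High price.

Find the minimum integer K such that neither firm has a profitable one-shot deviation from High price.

2

No profitable deviation requires (26−9)(δ+…+δ^K) ≥ 45−26, i.e. δ+…+δ^K ≥ 19/17 ≈ 1.1176.
With δ = 9/10, the partial sums are K=1: 0.9000, K=2: 1.7100.
K = 2 is the first length at which the sum reaches 1.1176.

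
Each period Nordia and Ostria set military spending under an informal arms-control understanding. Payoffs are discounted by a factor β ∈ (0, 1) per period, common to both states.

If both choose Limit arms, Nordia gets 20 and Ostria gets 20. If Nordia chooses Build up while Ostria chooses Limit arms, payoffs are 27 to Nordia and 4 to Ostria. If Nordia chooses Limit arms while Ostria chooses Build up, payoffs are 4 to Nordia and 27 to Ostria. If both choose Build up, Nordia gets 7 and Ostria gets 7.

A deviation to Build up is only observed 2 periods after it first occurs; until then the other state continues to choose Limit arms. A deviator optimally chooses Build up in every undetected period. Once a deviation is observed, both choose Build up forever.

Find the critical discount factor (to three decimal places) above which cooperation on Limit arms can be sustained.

Deviating for the 2 undetected periods gains 27−20 = 7 per period over cooperation, then loses 20−7 = 13 per period forever once punishment starts.
Gain: 7(1 + β + … + β^1); loss: 13·β^2/(1−β).
No profitable deviation ⇔ 7(1−β^2) ≤ 13·β^2, i.e. β^2 ≥ 7/(7+13) = 7/20.
Hence β ≥ (7/20)^(1/2) ≈ 0.592.

0.592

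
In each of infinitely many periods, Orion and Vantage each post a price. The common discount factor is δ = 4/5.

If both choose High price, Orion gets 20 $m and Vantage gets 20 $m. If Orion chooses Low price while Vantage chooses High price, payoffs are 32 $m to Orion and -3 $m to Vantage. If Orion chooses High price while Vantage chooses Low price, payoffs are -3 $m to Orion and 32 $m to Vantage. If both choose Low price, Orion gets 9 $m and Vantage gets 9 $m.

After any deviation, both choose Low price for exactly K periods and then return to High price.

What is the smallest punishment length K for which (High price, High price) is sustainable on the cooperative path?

Need Σ_{k=1}^{K} δ^k ≥ (32−20)/(20−9) = 1.0909 at δ = 4/5.
At K = 1 the sum is 0.8000 < 1.0909; at K = 2 it is 1.4400 ≥ 1.0909.
So the minimum punishment length is K = 2.

2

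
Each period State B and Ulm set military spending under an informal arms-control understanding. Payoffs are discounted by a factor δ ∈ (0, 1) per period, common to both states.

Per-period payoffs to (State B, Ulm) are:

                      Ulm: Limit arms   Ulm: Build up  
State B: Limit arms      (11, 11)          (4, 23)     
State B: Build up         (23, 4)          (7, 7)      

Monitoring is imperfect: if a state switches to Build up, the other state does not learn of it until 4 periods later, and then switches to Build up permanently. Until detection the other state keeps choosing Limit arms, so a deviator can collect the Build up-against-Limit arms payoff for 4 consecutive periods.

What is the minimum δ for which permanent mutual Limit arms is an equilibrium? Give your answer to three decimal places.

0.931

The best deviation is to choose Build up for all 4 undetected periods, earning 23 each, then 7 forever once detected.
Deviation value: 23(1−δ^4)/(1−δ) + 7δ^4/(1−δ); cooperation value: 11/(1−δ).
IC: 11 ≥ 23(1−δ^4) + 7δ^4 = 23 − 16δ^4.
So δ^4 ≥ 12/16 = 3/4, giving δ ≥ (3/4)^(1/4) ≈ 0.931.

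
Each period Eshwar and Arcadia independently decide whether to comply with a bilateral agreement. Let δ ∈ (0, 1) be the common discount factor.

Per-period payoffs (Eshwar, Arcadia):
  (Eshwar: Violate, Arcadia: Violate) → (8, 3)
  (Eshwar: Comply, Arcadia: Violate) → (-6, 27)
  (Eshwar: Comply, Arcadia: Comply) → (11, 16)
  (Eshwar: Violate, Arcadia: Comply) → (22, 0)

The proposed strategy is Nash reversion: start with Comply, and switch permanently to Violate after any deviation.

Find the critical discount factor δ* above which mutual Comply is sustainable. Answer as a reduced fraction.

11/14

Eshwar's threshold: (22−11)/(22−8) = 11/14.
Arcadia's threshold: (27−16)/(27−3) = 11/24.
11/14 > 11/24, so Eshwar binds and δ* = 11/14.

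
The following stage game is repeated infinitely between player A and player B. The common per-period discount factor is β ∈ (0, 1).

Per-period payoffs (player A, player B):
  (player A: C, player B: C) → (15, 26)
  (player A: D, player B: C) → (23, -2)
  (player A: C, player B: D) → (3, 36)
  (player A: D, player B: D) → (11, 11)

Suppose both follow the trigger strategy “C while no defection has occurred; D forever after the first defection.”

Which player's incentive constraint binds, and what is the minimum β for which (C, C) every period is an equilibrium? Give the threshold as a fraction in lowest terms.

player A; β ≥ 2/3

For player A: deviation gain 23−15 = 8, per-period punishment loss 15−11 = 4. IC gives β ≥ 8/12 = 2/3.
For player B: gain 10, loss 15 per period, so β ≥ 10/25 = 2/5.
The tighter constraint is player A's, so cooperation needs β ≥ 2/3.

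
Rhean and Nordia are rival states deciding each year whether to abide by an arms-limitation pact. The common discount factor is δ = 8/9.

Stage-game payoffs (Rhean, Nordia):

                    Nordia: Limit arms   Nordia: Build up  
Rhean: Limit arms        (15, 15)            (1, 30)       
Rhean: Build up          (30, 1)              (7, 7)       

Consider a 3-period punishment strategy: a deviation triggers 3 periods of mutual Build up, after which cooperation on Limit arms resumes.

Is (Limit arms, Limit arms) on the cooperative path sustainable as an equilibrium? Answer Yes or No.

IC: δ+…+δ^3 ≥ (30−15)/(15−7) = 15/8.
At δ = 8/9: partial sum = 2.3813 ≥ 1.8750. Cooperation sustainable.

Yes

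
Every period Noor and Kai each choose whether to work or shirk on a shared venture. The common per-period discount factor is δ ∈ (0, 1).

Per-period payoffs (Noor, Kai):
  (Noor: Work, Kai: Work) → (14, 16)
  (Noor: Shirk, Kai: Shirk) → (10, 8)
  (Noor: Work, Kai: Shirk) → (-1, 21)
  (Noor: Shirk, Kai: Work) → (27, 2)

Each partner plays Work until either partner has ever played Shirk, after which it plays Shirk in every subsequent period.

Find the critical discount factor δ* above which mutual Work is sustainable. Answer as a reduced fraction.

For Noor: deviation gain 27−14 = 13, per-period punishment loss 14−10 = 4. IC gives δ ≥ 13/17.
For Kai: gain 5, loss 8 per period, so δ ≥ 5/13.
The tighter constraint is Noor's, so cooperation needs δ ≥ 13/17.

13/17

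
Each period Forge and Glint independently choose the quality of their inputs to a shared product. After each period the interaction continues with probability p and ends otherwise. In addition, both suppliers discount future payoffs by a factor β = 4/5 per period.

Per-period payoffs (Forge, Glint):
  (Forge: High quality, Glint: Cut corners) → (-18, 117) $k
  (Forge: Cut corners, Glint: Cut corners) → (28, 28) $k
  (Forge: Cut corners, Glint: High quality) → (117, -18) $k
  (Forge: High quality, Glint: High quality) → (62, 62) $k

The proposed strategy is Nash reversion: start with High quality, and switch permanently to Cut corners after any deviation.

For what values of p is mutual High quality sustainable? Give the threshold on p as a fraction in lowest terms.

275/356

With continuation probability p and discount β, the effective per-period discount factor is βp.
Grim-trigger IC: βp ≥ (117−62)/(117−28) = 55/89.
So p ≥ (55/89)/(4/5) = 275/356.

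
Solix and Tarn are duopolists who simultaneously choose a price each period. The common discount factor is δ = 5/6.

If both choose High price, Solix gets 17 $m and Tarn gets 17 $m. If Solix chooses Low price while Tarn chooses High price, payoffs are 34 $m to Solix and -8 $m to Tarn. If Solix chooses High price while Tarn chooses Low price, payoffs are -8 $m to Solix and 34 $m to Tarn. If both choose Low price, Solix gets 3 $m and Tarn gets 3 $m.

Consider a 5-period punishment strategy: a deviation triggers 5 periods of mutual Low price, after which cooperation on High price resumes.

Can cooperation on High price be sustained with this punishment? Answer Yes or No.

Yes

A one-shot deviation gives 34 now, then 3 for 5 periods, then back to 17.
Gain from deviating: (34−17) today; loss: (17−3) in each of the next 5 periods.
No-deviation condition: (17−3)(δ+…+δ^5) ≥ 34−17, i.e. δ+…+δ^5 ≥ 17/14.
At δ = 5/6: δ+…+δ^5 = 2.9906 ≥ 1.2143.
So cooperation is sustainable.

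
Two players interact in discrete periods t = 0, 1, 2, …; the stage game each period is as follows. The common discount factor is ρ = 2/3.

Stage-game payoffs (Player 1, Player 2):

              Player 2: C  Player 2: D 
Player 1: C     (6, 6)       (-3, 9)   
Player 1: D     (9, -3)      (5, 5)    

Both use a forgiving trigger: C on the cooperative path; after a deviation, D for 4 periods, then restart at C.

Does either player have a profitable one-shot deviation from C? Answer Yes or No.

A one-shot deviation gives 9 now, then 5 for 4 periods, then back to 6.
Gain from deviating: (9−6) today; loss: (6−5) in each of the next 4 periods.
No-deviation condition: (6−5)(ρ+…+ρ^4) ≥ 9−6, i.e. ρ+…+ρ^4 ≥ 3.
At ρ = 2/3: ρ+…+ρ^4 = 1.6049 < 3.0000.
So cooperation is not sustainable.

Yes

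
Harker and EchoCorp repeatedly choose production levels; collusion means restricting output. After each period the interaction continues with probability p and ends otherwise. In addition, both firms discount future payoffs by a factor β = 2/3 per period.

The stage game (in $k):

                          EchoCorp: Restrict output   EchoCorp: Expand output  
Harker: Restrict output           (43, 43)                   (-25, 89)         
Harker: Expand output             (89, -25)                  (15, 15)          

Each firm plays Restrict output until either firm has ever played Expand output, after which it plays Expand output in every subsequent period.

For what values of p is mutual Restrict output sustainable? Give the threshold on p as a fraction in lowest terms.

Expected continuation weight on next period's payoff is β·p = 2/3·p, which plays the role of the discount factor.
Cooperation requires 2/3·p ≥ (89−43)/(89−15) = 23/37, hence p ≥ 69/74.

69/74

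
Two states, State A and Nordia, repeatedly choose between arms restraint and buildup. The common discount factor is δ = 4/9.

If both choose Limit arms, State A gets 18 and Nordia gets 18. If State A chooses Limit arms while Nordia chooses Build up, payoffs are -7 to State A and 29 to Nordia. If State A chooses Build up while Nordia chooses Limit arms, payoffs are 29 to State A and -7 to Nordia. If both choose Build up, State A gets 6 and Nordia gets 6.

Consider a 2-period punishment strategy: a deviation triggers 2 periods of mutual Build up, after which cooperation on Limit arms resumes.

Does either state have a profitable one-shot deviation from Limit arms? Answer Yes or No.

Yes

IC: δ+…+δ^2 ≥ (29−18)/(18−6) = 11/12.
At δ = 4/9: partial sum = 0.6420 < 0.9167. Cooperation not sustainable.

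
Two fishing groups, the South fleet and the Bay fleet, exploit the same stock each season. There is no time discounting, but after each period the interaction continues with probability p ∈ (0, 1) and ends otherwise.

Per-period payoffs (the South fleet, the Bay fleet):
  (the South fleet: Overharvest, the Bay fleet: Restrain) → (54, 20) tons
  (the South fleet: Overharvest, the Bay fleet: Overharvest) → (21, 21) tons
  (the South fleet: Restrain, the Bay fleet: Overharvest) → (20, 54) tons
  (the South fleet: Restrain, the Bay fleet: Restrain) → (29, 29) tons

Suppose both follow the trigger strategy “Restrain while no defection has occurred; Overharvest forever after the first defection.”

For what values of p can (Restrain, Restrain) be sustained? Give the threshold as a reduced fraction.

Expected cooperation value is 29 + p·29 + p²·29 + … = 29/(1−p); deviation gives 54 + p·21/(1−p).
29 ≥ 54(1−p) + 21p ⇒ 33p ≥ 25 ⇒ p ≥ 25/33.

25/33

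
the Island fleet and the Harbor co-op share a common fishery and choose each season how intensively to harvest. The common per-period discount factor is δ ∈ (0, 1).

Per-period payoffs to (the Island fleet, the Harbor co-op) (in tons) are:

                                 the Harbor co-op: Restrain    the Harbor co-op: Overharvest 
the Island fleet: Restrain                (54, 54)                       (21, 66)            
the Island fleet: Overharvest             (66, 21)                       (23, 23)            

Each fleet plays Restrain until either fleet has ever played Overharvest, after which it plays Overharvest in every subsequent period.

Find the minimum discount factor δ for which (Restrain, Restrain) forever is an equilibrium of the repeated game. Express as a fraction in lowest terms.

One-period gain from deviating is 66 − 54 = 12. The loss is 54 − 23 = 31 in every subsequent period, with present value 31·δ/(1−δ).
Deviation is unprofitable when 31·δ/(1−δ) ≥ 12, i.e. δ/(1−δ) ≥ 12/31.
Equivalently δ ≥ 12/(12+31) = 12/43.

12/43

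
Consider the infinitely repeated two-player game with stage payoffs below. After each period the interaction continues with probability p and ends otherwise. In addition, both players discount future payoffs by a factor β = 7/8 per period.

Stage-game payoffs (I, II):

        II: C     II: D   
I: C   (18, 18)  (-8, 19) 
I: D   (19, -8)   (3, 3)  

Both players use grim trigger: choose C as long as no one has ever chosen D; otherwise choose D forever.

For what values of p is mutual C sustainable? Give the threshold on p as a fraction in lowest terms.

1/14

With continuation probability p and discount β, the effective per-period discount factor is βp.
Grim-trigger IC: βp ≥ (19−18)/(19−3) = 1/16.
So p ≥ (1/16)/(7/8) = 1/14.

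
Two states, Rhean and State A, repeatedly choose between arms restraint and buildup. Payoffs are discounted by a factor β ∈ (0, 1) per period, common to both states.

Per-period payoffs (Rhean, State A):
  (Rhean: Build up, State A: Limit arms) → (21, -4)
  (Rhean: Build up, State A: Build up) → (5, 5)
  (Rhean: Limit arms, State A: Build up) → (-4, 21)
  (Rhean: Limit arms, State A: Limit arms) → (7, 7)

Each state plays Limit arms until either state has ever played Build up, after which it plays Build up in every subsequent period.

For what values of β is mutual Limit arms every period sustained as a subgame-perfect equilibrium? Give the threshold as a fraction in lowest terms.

7/8

Cooperation forever yields 7 each period: 7/(1−β).
Deviating yields 21 once, then 5 forever: 21 + 5β/(1−β).
No profitable deviation requires 7/(1−β) ≥ 21 + 5β/(1−β).
Multiplying by (1−β): 7 ≥ 21(1−β) + 5β = 21 − 16β.
So 16β ≥ 14, i.e. β ≥ 14/16 = 7/8.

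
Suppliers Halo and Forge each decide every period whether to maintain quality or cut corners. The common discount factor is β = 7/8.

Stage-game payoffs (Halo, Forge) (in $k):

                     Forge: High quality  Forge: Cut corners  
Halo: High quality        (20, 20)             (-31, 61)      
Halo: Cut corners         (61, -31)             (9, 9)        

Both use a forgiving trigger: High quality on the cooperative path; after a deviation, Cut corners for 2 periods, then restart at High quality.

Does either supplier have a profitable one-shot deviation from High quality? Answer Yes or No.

Yes

Comparing payoff streams over the 3 periods until play realigns: cooperate → 20(1+β+…+β^2); deviate → 61 + 9(β+…+β^2).
Cooperation is sustained iff (20−9)(β+…+β^2) ≥ 61−20.
β+…+β^2 = 7/8·(1−(7/8)^2)/(1−7/8) = 1.6406, and (61−20)/(20−9) = 3.7273.
1.6406 < 3.7273, so cooperation is not sustainable.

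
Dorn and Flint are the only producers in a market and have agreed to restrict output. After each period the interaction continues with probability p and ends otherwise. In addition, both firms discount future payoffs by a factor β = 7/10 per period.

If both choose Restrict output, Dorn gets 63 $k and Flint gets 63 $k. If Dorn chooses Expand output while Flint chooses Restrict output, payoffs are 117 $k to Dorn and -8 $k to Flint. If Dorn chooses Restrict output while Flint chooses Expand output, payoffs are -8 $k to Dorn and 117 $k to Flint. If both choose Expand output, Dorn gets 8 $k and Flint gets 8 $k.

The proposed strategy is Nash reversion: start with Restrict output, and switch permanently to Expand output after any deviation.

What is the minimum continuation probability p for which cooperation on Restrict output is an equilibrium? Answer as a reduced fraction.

Expected continuation weight on next period's payoff is β·p = 7/10·p, which plays the role of the discount factor.
Cooperation requires 7/10·p ≥ (117−63)/(117−8) = 54/109, hence p ≥ 540/763.

540/763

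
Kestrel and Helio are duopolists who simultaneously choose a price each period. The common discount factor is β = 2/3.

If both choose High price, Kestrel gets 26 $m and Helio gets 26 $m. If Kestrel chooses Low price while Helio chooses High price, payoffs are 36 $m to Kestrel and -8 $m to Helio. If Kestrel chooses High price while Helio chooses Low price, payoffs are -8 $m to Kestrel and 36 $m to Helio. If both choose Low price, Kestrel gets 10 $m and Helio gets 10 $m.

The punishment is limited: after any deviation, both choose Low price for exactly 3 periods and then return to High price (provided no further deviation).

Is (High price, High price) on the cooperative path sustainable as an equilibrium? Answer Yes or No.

Yes

IC: β+…+β^3 ≥ (36−26)/(26−10) = 5/8.
At β = 2/3: partial sum = 1.4074 ≥ 0.6250. Cooperation sustainable.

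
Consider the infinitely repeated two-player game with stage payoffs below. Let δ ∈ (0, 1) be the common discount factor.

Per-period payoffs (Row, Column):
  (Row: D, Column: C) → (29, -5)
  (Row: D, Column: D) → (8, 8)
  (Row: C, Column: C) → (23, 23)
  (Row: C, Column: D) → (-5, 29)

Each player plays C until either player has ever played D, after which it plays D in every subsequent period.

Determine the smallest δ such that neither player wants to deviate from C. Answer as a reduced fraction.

Cooperation forever yields 23 each period: 23/(1−δ).
Deviating yields 29 once, then 8 forever: 29 + 8δ/(1−δ).
No profitable deviation requires 23/(1−δ) ≥ 29 + 8δ/(1−δ).
Multiplying by (1−δ): 23 ≥ 29(1−δ) + 8δ = 29 − 21δ.
So 21δ ≥ 6, i.e. δ ≥ 6/21 = 2/7.

2/7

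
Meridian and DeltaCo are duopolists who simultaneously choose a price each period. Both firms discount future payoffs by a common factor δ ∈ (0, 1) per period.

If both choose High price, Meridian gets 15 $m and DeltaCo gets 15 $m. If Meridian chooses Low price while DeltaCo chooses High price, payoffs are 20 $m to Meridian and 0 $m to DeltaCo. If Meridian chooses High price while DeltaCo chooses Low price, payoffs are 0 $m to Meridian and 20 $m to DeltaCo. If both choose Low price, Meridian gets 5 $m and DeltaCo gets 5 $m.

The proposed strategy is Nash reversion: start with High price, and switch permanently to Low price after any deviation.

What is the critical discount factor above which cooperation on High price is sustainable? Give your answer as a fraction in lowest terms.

One-period gain from deviating is 20 − 15 = 5. The loss is 15 − 5 = 10 in every subsequent period, with present value 10·δ/(1−δ).
Deviation is unprofitable when 10·δ/(1−δ) ≥ 5, i.e. δ/(1−δ) ≥ 1/2.
Equivalently δ ≥ 5/(5+10) = 1/3.

1/3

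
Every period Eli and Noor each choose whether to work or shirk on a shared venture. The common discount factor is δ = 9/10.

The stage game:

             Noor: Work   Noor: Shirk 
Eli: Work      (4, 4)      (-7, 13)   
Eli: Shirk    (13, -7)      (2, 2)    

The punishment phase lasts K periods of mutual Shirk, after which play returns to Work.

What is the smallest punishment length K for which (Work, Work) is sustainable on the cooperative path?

7

No profitable deviation requires (4−2)(δ+…+δ^K) ≥ 13−4, i.e. δ+…+δ^K ≥ 9/2 ≈ 4.5000.
With δ = 9/10, the partial sums are K=1: 0.9000, K=2: 1.7100, …, K=5: 3.6856, K=6: 4.2170, K=7: 4.6953.
K = 7 is the first length at which the sum reaches 4.5000.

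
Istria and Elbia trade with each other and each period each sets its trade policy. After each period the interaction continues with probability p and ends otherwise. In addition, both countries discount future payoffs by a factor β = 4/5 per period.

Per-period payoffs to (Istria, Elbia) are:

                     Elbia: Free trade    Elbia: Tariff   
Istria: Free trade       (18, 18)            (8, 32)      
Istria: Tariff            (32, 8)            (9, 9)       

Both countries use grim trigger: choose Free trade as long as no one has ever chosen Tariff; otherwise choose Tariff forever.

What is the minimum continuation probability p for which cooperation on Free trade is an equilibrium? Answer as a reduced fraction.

35/46

Expected continuation weight on next period's payoff is β·p = 4/5·p, which plays the role of the discount factor.
Cooperation requires 4/5·p ≥ (32−18)/(32−9) = 14/23, hence p ≥ 35/46.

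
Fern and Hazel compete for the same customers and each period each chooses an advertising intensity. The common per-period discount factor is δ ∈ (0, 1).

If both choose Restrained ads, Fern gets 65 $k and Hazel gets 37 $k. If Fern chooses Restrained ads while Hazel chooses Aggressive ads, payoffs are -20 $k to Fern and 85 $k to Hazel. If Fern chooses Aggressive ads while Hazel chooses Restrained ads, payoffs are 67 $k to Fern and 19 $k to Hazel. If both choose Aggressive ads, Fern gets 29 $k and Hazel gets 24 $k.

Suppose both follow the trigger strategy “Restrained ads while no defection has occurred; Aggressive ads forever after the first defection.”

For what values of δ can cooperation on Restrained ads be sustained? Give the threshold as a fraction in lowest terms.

48/61

Fern's threshold: (67−65)/(67−29) = 1/19.
Hazel's threshold: (85−37)/(85−24) = 48/61.
1/19 < 48/61, so Hazel binds and δ* = 48/61.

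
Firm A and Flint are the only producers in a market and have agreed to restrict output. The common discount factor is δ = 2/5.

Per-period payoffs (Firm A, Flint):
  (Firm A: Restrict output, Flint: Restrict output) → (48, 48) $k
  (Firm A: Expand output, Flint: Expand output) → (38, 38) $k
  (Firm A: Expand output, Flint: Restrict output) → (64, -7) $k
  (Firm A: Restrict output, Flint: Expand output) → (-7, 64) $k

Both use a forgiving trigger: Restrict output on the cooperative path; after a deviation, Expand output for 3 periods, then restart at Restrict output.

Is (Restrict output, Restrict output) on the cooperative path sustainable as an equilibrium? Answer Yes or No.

Comparing payoff streams over the 4 periods until play realigns: cooperate → 48(1+δ+…+δ^3); deviate → 64 + 38(δ+…+δ^3).
Cooperation is sustained iff (48−38)(δ+…+δ^3) ≥ 64−48.
δ+…+δ^3 = 2/5·(1−(2/5)^3)/(1−2/5) = 0.6240, and (64−48)/(48−38) = 1.6000.
0.6240 < 1.6000, so cooperation is not sustainable.

No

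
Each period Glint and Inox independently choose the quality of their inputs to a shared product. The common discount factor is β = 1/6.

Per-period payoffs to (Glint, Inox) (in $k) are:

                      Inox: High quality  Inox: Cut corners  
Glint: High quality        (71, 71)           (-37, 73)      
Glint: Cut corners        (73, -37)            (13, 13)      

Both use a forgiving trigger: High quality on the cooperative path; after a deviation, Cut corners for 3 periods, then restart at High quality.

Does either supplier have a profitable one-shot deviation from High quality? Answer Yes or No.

Comparing payoff streams over the 4 periods until play realigns: cooperate → 71(1+β+…+β^3); deviate → 73 + 13(β+…+β^3).
Cooperation is sustained iff (71−13)(β+…+β^3) ≥ 73−71.
β+…+β^3 = 1/6·(1−(1/6)^3)/(1−1/6) = 0.1991, and (73−71)/(71−13) = 0.0345.
0.1991 ≥ 0.0345, so cooperation is sustainable.

No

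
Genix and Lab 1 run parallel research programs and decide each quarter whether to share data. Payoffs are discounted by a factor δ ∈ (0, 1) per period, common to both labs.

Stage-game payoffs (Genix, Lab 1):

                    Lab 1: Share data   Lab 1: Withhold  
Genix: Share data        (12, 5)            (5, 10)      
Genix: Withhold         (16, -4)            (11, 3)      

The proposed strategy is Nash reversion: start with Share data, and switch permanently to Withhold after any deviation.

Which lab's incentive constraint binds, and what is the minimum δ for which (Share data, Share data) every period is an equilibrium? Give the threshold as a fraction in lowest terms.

For Genix: deviation gain 16−12 = 4, per-period punishment loss 12−11 = 1. IC gives δ ≥ 4/5.
For Lab 1: gain 5, loss 2 per period, so δ ≥ 5/7.
The tighter constraint is Genix's, so cooperation needs δ ≥ 4/5.

Genix; δ ≥ 4/5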